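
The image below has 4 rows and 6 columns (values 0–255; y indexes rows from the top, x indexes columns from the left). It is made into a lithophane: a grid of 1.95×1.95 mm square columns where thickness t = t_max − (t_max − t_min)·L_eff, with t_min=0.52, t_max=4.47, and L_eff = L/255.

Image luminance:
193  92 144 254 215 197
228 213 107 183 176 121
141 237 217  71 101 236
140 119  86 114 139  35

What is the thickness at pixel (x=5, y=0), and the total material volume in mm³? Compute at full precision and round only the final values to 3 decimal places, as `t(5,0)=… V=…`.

t(5,0)=1.418 V=186.522

span = t_max - t_min = 4.47 - 0.52 = 3.950
L(5,0) = 197, L_eff = 197/255 = 0.772549
t(5,0) = 4.47 - 3.950·0.772549 = 1.418
Σt over all 4·6 pixels = 83389/1700 ≈ 49.0523529
V = pitch²·Σt = 1.95²·83389/1700 = 186.522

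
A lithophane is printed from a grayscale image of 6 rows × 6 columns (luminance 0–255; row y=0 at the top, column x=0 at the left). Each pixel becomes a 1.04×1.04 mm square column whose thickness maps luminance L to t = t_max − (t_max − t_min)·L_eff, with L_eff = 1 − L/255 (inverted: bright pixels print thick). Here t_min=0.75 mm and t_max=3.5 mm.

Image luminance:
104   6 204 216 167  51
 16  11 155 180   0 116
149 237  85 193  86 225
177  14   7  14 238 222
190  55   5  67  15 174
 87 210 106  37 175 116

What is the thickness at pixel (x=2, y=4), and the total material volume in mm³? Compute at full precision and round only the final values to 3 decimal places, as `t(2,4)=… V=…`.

t(2,4)=0.804 V=77.144

span = t_max - t_min = 3.5 - 0.75 = 2.750
L(2,4) = 5, L_eff = 1 - 5/255 = 0.980392 (inverted)
t(2,4) = 3.5 - 2.750·0.980392 = 0.804
Σt over all 6·6 pixels = 2425/34 ≈ 71.3235294
V = pitch²·Σt = 1.04²·2425/34 = 77.144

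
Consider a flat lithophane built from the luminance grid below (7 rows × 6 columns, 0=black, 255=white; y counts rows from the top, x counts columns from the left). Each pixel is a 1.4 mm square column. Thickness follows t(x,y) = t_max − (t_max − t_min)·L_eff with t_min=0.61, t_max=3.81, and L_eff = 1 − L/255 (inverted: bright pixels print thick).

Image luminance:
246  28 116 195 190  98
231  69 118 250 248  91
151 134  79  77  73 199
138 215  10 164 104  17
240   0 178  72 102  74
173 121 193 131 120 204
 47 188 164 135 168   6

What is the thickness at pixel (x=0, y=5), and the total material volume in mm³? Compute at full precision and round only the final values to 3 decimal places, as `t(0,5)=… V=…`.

span = t_max - t_min = 3.81 - 0.61 = 3.200
L(0,5) = 173, L_eff = 1 - 173/255 = 0.321569 (inverted)
t(0,5) = 3.81 - 3.200·0.321569 = 2.781
Σt over all 7·6 pixels = 48631/510 ≈ 95.3549020
V = pitch²·Σt = 1.4²·48631/510 = 186.896

t(0,5)=2.781 V=186.896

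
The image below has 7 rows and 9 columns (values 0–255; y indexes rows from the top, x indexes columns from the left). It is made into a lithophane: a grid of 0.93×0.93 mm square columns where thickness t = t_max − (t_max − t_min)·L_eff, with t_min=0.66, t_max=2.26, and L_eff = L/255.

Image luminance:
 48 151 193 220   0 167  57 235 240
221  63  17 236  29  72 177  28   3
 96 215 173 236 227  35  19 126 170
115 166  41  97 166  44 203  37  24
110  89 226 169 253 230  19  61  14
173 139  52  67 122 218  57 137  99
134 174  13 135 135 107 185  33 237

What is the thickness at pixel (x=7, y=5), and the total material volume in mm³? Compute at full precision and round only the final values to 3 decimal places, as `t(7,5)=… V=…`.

span = t_max - t_min = 2.26 - 0.66 = 1.600
L(7,5) = 137, L_eff = 137/255 = 0.537255
t(7,5) = 2.26 - 1.600·0.537255 = 1.400
Σt over all 7·9 pixels = 14077/150 ≈ 93.8466667
V = pitch²·Σt = 0.93²·14077/150 = 81.168

t(7,5)=1.400 V=81.168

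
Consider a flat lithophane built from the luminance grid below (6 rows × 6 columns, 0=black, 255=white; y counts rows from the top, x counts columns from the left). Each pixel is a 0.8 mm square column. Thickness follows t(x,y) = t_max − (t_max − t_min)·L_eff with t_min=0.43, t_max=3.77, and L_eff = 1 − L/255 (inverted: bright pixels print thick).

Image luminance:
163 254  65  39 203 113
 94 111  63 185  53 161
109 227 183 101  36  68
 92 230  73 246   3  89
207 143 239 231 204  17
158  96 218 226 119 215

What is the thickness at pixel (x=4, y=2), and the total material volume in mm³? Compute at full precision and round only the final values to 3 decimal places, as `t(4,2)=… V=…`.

t(4,2)=0.902 V=52.106

span = t_max - t_min = 3.77 - 0.43 = 3.340
L(4,2) = 36, L_eff = 1 - 36/255 = 0.858824 (inverted)
t(4,2) = 3.77 - 3.340·0.858824 = 0.902
Σt over all 6·6 pixels = 173008/2125 ≈ 81.4155294
V = pitch²·Σt = 0.8²·173008/2125 = 52.106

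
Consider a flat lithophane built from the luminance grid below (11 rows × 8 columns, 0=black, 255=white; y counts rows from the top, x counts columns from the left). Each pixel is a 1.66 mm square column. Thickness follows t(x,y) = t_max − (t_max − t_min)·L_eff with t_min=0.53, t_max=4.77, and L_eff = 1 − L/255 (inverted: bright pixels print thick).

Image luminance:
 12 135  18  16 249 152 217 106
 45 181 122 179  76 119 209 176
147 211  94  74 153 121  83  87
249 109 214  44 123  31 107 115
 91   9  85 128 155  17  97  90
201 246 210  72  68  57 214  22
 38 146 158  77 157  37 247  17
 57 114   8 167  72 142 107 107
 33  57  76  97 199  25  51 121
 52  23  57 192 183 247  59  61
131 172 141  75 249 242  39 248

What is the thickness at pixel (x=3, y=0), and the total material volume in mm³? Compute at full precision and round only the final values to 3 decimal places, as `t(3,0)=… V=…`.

t(3,0)=0.796 V=596.650

span = t_max - t_min = 4.77 - 0.53 = 4.240
L(3,0) = 16, L_eff = 1 - 16/255 = 0.937255 (inverted)
t(3,0) = 4.77 - 4.240·0.937255 = 0.796
Σt over all 11·8 pixels = 81196/375 ≈ 216.5226667
V = pitch²·Σt = 1.66²·81196/375 = 596.650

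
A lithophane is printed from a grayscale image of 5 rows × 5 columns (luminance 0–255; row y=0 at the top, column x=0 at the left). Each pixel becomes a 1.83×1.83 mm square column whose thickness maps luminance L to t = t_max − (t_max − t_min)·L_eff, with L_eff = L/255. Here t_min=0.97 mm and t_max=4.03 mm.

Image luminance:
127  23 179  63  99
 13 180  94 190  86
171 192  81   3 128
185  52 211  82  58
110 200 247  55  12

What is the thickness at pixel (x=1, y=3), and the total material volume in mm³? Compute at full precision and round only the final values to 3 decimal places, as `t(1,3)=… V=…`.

span = t_max - t_min = 4.03 - 0.97 = 3.060
L(1,3) = 52, L_eff = 52/255 = 0.203922
t(1,3) = 4.03 - 3.060·0.203922 = 3.406
Σt over all 5·5 pixels = 66.658
V = pitch²·Σt = 1.83²·66.658 = 223.231

t(1,3)=3.406 V=223.231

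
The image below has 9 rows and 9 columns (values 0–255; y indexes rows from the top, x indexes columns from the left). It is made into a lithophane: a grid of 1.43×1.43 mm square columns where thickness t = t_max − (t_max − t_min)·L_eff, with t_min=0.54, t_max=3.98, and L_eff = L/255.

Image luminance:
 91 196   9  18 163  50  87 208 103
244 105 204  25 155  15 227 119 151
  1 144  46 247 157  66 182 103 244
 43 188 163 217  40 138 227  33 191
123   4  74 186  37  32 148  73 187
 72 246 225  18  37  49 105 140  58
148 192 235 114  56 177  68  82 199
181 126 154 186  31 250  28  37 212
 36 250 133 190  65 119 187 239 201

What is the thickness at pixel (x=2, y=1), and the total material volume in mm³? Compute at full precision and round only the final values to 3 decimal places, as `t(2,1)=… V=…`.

span = t_max - t_min = 3.98 - 0.54 = 3.440
L(2,1) = 204, L_eff = 204/255 = 0.800000
t(2,1) = 3.98 - 3.440·0.800000 = 1.228
Σt over all 9·9 pixels = 93481/510 ≈ 183.2960784
V = pitch²·Σt = 1.43²·93481/510 = 374.822

t(2,1)=1.228 V=374.822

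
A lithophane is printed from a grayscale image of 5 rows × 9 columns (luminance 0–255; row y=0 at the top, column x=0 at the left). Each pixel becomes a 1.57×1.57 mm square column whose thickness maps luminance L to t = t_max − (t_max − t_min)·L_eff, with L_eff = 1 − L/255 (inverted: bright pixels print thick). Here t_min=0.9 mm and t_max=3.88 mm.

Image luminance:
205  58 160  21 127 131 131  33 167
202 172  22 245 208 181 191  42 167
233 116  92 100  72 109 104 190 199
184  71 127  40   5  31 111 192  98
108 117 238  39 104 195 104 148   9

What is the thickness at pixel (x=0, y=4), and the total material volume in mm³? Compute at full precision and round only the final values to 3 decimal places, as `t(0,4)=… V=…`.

span = t_max - t_min = 3.88 - 0.9 = 2.980
L(0,4) = 108, L_eff = 1 - 108/255 = 0.576471 (inverted)
t(0,4) = 3.88 - 2.980·0.576471 = 2.162
Σt over all 5·9 pixels = 675313/6375 ≈ 105.9314510
V = pitch²·Σt = 1.57²·675313/6375 = 261.110

t(0,4)=2.162 V=261.110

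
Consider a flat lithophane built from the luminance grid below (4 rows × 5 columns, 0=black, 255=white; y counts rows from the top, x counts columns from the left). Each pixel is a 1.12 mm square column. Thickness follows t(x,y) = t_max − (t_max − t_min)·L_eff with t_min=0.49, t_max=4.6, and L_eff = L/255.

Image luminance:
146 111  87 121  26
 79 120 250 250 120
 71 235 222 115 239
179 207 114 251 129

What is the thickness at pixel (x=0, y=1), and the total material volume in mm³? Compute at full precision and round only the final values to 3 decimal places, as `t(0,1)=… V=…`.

span = t_max - t_min = 4.6 - 0.49 = 4.110
L(0,1) = 79, L_eff = 79/255 = 0.309804
t(0,1) = 4.6 - 4.110·0.309804 = 3.327
Σt over all 4·5 pixels = 90284/2125 ≈ 42.4865882
V = pitch²·Σt = 1.12²·90284/2125 = 53.295

t(0,1)=3.327 V=53.295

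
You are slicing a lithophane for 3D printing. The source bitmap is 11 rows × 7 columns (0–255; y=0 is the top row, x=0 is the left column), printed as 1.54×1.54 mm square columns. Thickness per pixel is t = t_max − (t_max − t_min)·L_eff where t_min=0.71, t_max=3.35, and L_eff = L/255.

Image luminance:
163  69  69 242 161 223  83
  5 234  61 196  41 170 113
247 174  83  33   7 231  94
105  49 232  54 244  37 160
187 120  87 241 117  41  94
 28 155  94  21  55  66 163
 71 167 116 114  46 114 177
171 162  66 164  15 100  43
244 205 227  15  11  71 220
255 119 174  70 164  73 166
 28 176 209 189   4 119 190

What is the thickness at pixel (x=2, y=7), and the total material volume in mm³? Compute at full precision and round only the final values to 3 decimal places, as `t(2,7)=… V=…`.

span = t_max - t_min = 3.35 - 0.71 = 2.640
L(2,7) = 66, L_eff = 66/255 = 0.258824
t(2,7) = 3.35 - 2.640·0.258824 = 2.667
Σt over all 11·7 pixels = 1356223/8500 ≈ 159.5556471
V = pitch²·Σt = 1.54²·1356223/8500 = 378.402

t(2,7)=2.667 V=378.402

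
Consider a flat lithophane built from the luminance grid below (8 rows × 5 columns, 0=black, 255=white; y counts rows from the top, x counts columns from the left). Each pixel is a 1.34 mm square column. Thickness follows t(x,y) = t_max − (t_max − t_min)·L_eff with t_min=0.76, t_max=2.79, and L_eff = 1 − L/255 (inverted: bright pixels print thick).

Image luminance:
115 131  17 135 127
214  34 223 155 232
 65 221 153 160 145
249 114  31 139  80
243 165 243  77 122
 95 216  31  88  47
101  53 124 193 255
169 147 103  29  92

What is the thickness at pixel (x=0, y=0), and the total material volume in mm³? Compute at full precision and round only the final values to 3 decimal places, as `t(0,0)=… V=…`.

span = t_max - t_min = 2.79 - 0.76 = 2.030
L(0,0) = 115, L_eff = 1 - 115/255 = 0.549020 (inverted)
t(0,0) = 2.79 - 2.030·0.549020 = 1.675
Σt over all 8·5 pixels = 1857799/25500 ≈ 72.8548627
V = pitch²·Σt = 1.34²·1857799/25500 = 130.818

t(0,0)=1.675 V=130.818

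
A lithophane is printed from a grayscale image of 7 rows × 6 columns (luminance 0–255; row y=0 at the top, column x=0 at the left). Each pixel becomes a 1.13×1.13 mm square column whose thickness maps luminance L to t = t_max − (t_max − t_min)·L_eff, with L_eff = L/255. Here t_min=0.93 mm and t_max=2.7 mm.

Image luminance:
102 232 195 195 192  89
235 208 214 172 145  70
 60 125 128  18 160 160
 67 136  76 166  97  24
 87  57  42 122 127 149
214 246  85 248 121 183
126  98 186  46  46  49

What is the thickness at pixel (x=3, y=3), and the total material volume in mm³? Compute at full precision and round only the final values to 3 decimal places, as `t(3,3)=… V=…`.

span = t_max - t_min = 2.7 - 0.93 = 1.770
L(3,3) = 166, L_eff = 166/255 = 0.650980
t(3,3) = 2.7 - 1.770·0.650980 = 1.548
Σt over all 7·6 pixels = 319759/4250 ≈ 75.2374118
V = pitch²·Σt = 1.13²·319759/4250 = 96.071

t(3,3)=1.548 V=96.071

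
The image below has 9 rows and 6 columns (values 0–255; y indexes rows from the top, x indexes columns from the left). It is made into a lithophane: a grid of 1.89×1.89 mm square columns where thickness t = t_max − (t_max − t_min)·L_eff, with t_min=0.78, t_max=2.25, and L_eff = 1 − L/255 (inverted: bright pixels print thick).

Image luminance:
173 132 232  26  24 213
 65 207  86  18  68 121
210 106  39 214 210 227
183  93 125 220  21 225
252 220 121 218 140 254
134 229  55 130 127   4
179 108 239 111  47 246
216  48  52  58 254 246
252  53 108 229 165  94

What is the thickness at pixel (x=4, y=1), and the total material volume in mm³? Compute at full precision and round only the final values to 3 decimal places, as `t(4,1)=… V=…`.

span = t_max - t_min = 2.25 - 0.78 = 1.470
L(4,1) = 68, L_eff = 1 - 68/255 = 0.733333 (inverted)
t(4,1) = 2.25 - 1.470·0.733333 = 1.172
Σt over all 9·6 pixels = 741543/8500 ≈ 87.2403529
V = pitch²·Σt = 1.89²·741543/8500 = 311.631

t(4,1)=1.172 V=311.631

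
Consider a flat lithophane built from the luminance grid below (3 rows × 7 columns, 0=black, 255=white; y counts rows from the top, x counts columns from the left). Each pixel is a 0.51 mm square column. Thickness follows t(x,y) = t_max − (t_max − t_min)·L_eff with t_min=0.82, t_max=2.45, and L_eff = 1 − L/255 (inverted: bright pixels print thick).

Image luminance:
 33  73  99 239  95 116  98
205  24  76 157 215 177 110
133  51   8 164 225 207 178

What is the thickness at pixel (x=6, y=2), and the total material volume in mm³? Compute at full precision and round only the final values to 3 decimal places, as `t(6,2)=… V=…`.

span = t_max - t_min = 2.45 - 0.82 = 1.630
L(6,2) = 178, L_eff = 1 - 178/255 = 0.301961 (inverted)
t(6,2) = 2.45 - 1.630·0.301961 = 1.958
Σt over all 3·7 pixels = 876439/25500 ≈ 34.3701569
V = pitch²·Σt = 0.51²·876439/25500 = 8.940

t(6,2)=1.958 V=8.940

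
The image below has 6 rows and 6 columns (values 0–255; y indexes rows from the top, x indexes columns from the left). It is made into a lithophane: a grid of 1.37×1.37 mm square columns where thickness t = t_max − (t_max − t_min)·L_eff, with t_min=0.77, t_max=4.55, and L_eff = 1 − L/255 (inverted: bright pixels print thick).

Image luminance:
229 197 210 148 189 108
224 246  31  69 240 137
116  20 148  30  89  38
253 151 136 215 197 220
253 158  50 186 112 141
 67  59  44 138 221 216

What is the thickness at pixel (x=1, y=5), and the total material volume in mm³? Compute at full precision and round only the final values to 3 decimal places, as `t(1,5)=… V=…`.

t(1,5)=1.645 V=199.096

span = t_max - t_min = 4.55 - 0.77 = 3.780
L(1,5) = 59, L_eff = 1 - 59/255 = 0.768627 (inverted)
t(1,5) = 4.55 - 3.780·0.768627 = 1.645
Σt over all 6·6 pixels = 225414/2125 ≈ 106.0771765
V = pitch²·Σt = 1.37²·225414/2125 = 199.096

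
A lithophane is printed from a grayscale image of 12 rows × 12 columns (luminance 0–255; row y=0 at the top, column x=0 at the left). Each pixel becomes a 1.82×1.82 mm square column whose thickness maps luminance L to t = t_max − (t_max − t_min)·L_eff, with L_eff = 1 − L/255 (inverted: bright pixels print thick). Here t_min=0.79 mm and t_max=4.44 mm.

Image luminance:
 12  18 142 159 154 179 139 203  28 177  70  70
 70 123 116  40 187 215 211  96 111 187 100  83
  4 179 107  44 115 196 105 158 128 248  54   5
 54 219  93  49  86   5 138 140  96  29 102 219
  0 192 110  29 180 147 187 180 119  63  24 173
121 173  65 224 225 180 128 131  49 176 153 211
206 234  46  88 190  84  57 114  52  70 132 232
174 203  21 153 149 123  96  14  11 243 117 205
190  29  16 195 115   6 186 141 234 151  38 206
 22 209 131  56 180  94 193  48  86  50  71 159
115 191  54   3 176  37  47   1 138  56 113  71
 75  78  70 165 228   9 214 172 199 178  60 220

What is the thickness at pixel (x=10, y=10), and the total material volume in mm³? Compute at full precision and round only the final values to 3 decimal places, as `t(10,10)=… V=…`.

span = t_max - t_min = 4.44 - 0.79 = 3.650
L(10,10) = 113, L_eff = 1 - 113/255 = 0.556863 (inverted)
t(10,10) = 4.44 - 3.650·0.556863 = 2.407
Σt over all 12·12 pixels = 122351/340 ≈ 359.8558824
V = pitch²·Σt = 1.82²·122351/340 = 1191.987

t(10,10)=2.407 V=1191.987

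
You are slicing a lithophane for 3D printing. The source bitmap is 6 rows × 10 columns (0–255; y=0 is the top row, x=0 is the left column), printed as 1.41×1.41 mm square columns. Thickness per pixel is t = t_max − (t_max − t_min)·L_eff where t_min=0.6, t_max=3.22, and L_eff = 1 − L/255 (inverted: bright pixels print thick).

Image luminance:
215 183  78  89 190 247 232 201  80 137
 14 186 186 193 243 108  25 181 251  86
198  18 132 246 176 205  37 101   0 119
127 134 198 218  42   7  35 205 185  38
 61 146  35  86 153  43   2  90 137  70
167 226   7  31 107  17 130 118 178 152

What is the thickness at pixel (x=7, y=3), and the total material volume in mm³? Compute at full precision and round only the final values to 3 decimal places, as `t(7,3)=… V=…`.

t(7,3)=2.706 V=224.813

span = t_max - t_min = 3.22 - 0.6 = 2.620
L(7,3) = 205, L_eff = 1 - 205/255 = 0.196078 (inverted)
t(7,3) = 3.22 - 2.620·0.196078 = 2.706
Σt over all 6·10 pixels = 720881/6375 ≈ 113.0793725
V = pitch²·Σt = 1.41²·720881/6375 = 224.813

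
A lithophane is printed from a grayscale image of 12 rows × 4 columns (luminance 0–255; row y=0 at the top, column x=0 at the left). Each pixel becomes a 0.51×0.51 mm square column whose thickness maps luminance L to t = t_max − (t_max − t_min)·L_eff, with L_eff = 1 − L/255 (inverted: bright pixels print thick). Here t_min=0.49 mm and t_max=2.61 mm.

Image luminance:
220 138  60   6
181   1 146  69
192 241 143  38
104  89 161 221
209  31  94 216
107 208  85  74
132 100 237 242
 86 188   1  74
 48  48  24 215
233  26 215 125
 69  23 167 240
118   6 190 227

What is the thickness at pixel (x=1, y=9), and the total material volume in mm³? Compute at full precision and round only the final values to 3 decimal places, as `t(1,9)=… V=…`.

span = t_max - t_min = 2.61 - 0.49 = 2.120
L(1,9) = 26, L_eff = 1 - 26/255 = 0.898039 (inverted)
t(1,9) = 2.61 - 2.120·0.898039 = 0.706
Σt over all 12·4 pixels = 471544/6375 ≈ 73.9676863
V = pitch²·Σt = 0.51²·471544/6375 = 19.239

t(1,9)=0.706 V=19.239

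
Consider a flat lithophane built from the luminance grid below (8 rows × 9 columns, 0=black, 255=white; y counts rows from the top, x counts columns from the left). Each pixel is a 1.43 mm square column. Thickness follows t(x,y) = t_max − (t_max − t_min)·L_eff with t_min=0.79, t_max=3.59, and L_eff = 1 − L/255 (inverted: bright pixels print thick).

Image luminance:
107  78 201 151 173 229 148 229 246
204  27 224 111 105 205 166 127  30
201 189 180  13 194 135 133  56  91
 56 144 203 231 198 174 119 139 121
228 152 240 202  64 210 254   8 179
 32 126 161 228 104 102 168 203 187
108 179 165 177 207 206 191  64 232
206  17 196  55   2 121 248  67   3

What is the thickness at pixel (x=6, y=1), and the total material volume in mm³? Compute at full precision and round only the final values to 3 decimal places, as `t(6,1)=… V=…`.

span = t_max - t_min = 3.59 - 0.79 = 2.800
L(6,1) = 166, L_eff = 1 - 166/255 = 0.349020 (inverted)
t(6,1) = 3.59 - 2.800·0.349020 = 2.613
Σt over all 8·9 pixels = 221342/1275 ≈ 173.6015686
V = pitch²·Σt = 1.43²·221342/1275 = 354.998

t(6,1)=2.613 V=354.998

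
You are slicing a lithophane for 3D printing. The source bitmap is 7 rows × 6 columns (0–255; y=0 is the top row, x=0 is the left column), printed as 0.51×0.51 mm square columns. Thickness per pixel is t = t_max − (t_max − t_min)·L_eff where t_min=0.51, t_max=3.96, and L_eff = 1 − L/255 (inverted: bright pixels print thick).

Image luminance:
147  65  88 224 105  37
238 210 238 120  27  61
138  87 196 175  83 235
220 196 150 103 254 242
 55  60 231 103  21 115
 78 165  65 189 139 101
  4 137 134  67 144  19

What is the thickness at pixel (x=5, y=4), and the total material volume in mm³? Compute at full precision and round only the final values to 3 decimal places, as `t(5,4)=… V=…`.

t(5,4)=2.066 V=24.806

span = t_max - t_min = 3.96 - 0.51 = 3.450
L(5,4) = 115, L_eff = 1 - 115/255 = 0.549020 (inverted)
t(5,4) = 3.96 - 3.450·0.549020 = 2.066
Σt over all 7·6 pixels = 40533/425 ≈ 95.3717647
V = pitch²·Σt = 0.51²·40533/425 = 24.806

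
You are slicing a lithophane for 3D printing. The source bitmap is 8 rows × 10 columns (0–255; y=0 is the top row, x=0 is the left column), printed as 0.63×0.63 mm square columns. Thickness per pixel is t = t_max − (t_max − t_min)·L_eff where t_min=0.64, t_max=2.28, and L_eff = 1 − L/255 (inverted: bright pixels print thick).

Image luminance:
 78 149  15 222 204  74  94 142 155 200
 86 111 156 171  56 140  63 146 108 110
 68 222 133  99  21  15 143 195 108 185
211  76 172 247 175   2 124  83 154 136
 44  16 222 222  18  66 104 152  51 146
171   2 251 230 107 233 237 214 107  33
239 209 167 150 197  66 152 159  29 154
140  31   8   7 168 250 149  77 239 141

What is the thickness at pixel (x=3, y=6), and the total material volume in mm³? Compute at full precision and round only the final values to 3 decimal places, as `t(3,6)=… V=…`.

span = t_max - t_min = 2.28 - 0.64 = 1.640
L(3,6) = 150, L_eff = 1 - 150/255 = 0.411765 (inverted)
t(3,6) = 2.28 - 1.640·0.411765 = 1.605
Σt over all 8·10 pixels = 251029/2125 ≈ 118.1312941
V = pitch²·Σt = 0.63²·251029/2125 = 46.886

t(3,6)=1.605 V=46.886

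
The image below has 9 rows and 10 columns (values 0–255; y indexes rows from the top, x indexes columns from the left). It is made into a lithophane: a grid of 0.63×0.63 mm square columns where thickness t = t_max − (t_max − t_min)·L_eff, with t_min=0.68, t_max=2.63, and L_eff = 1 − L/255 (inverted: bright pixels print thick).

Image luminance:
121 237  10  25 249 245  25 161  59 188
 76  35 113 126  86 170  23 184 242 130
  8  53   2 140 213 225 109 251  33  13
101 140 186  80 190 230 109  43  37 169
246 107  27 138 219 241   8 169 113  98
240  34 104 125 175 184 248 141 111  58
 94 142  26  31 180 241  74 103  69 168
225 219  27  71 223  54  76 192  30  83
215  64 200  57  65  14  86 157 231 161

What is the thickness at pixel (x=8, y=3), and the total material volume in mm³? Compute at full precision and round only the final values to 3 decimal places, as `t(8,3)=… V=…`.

t(8,3)=0.963 V=58.287

span = t_max - t_min = 2.63 - 0.68 = 1.950
L(8,3) = 37, L_eff = 1 - 37/255 = 0.854902 (inverted)
t(8,3) = 2.63 - 1.950·0.854902 = 0.963
Σt over all 9·10 pixels = 249653/1700 ≈ 146.8547059
V = pitch²·Σt = 0.63²·249653/1700 = 58.287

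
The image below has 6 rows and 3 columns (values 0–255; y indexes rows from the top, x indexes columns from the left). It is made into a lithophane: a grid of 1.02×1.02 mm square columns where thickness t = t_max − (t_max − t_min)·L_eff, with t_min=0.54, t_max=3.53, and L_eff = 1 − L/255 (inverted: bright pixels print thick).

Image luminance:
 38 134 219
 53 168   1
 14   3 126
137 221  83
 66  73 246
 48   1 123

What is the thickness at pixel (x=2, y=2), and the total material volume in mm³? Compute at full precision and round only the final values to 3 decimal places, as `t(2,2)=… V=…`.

span = t_max - t_min = 3.53 - 0.54 = 2.990
L(2,2) = 126, L_eff = 1 - 126/255 = 0.505882 (inverted)
t(2,2) = 3.53 - 2.990·0.505882 = 2.017
Σt over all 6·3 pixels = 386153/12750 ≈ 30.2865098
V = pitch²·Σt = 1.02²·386153/12750 = 31.510

t(2,2)=2.017 V=31.510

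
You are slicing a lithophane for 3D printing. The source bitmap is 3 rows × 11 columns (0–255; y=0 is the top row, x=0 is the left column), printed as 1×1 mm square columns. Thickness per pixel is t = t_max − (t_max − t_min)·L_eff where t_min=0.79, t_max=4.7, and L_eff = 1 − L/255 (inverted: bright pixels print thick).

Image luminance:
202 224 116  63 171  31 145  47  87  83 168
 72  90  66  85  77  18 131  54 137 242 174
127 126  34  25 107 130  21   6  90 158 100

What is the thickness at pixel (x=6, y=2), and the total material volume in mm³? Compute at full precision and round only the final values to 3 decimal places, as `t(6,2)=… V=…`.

t(6,2)=1.112 V=78.311

span = t_max - t_min = 4.7 - 0.79 = 3.910
L(6,2) = 21, L_eff = 1 - 21/255 = 0.917647 (inverted)
t(6,2) = 4.7 - 3.910·0.917647 = 1.112
Σt over all 3·11 pixels = 58733/750 ≈ 78.3106667
V = pitch²·Σt = 1²·58733/750 = 78.311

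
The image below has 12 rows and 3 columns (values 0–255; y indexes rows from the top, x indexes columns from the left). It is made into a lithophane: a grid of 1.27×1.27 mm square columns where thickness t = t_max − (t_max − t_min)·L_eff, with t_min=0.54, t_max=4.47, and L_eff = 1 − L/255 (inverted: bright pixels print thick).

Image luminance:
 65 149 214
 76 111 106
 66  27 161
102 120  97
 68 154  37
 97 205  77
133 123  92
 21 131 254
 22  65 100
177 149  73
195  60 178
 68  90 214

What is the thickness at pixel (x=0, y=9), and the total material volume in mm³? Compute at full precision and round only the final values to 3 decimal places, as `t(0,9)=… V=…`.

span = t_max - t_min = 4.47 - 0.54 = 3.930
L(0,9) = 177, L_eff = 1 - 177/255 = 0.305882 (inverted)
t(0,9) = 4.47 - 3.930·0.305882 = 3.268
Σt over all 12·3 pixels = 699327/8500 ≈ 82.2737647
V = pitch²·Σt = 1.27²·699327/8500 = 132.699

t(0,9)=3.268 V=132.699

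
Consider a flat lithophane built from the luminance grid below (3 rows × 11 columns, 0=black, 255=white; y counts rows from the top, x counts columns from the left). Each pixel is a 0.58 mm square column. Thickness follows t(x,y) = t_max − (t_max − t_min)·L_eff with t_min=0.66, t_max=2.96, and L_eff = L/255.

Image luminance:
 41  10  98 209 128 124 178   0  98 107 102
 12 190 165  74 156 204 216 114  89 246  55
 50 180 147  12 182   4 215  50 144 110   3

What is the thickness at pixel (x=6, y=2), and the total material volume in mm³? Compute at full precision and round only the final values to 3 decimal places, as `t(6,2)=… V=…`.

t(6,2)=1.021 V=21.594

span = t_max - t_min = 2.96 - 0.66 = 2.300
L(6,2) = 215, L_eff = 215/255 = 0.843137
t(6,2) = 2.96 - 2.300·0.843137 = 1.021
Σt over all 3·11 pixels = 32737/510 ≈ 64.1901961
V = pitch²·Σt = 0.58²·32737/510 = 21.594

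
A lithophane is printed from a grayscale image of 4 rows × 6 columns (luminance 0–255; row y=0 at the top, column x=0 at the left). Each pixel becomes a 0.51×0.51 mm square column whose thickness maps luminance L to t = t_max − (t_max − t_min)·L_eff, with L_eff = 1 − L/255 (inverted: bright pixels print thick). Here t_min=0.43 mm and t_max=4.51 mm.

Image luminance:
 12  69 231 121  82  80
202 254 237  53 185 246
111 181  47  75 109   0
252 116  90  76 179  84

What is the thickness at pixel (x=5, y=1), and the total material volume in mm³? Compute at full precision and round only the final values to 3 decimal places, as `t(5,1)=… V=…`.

span = t_max - t_min = 4.51 - 0.43 = 4.080
L(5,1) = 246, L_eff = 1 - 246/255 = 0.035294 (inverted)
t(5,1) = 4.51 - 4.080·0.035294 = 4.366
Σt over all 4·6 pixels = 59.792
V = pitch²·Σt = 0.51²·59.792 = 15.552

t(5,1)=4.366 V=15.552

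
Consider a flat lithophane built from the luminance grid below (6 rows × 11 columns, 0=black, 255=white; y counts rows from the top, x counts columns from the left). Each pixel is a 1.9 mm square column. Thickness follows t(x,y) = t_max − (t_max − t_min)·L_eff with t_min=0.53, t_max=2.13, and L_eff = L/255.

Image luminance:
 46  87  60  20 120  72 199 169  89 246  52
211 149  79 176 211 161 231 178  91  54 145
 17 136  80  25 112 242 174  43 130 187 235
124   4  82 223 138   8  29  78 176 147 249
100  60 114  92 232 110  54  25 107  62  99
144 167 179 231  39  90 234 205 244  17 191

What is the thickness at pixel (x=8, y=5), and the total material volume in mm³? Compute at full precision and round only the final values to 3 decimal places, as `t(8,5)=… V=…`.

span = t_max - t_min = 2.13 - 0.53 = 1.600
L(8,5) = 244, L_eff = 244/255 = 0.956863
t(8,5) = 2.13 - 1.600·0.956863 = 0.599
Σt over all 6·11 pixels = 225983/2550 ≈ 88.6207843
V = pitch²·Σt = 1.9²·225983/2550 = 319.921

t(8,5)=0.599 V=319.921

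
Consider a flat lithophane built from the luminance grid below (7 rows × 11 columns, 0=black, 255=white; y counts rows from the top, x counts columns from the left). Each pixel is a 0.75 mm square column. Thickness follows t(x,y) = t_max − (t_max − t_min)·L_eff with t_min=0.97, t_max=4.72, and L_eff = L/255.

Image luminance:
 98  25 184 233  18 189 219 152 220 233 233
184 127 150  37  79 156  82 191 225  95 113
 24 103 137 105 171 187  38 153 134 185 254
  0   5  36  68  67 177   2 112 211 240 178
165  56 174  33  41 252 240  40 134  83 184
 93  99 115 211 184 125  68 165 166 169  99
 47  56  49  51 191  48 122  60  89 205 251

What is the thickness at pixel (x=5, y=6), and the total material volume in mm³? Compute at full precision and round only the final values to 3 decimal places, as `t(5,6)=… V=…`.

span = t_max - t_min = 4.72 - 0.97 = 3.750
L(5,6) = 48, L_eff = 48/255 = 0.188235
t(5,6) = 4.72 - 3.750·0.188235 = 4.014
Σt over all 7·11 pixels = 370473/1700 ≈ 217.9252941
V = pitch²·Σt = 0.75²·370473/1700 = 122.583

t(5,6)=4.014 V=122.583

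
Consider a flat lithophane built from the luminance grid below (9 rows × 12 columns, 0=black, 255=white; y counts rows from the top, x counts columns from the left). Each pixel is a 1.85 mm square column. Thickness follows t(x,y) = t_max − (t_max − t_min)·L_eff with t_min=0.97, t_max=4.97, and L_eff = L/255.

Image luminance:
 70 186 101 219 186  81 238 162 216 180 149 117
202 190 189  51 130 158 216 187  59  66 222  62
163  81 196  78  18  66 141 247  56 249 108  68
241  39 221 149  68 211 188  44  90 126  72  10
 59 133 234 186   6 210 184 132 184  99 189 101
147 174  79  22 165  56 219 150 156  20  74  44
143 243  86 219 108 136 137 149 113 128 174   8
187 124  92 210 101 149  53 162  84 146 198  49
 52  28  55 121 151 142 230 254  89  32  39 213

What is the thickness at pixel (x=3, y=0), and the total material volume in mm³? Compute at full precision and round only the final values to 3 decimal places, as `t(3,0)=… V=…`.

t(3,0)=1.535 V=1074.984

span = t_max - t_min = 4.97 - 0.97 = 4.000
L(3,0) = 219, L_eff = 219/255 = 0.858824
t(3,0) = 4.97 - 4.000·0.858824 = 1.535
Σt over all 9·12 pixels = 23557/75 ≈ 314.0933333
V = pitch²·Σt = 1.85²·23557/75 = 1074.984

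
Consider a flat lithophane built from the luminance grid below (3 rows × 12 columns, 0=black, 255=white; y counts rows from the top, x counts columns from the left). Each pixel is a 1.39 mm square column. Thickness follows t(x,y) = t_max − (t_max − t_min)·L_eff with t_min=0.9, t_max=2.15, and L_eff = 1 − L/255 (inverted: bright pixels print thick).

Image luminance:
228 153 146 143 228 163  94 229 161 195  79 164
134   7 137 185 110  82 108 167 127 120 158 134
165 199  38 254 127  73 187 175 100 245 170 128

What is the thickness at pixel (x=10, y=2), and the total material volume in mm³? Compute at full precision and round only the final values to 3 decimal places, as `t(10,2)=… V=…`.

span = t_max - t_min = 2.15 - 0.9 = 1.250
L(10,2) = 170, L_eff = 1 - 170/255 = 0.333333 (inverted)
t(10,2) = 2.15 - 1.250·0.333333 = 1.733
Σt over all 3·12 pixels = 19871/340 ≈ 58.4441176
V = pitch²·Σt = 1.39²·19871/340 = 112.920

t(10,2)=1.733 V=112.920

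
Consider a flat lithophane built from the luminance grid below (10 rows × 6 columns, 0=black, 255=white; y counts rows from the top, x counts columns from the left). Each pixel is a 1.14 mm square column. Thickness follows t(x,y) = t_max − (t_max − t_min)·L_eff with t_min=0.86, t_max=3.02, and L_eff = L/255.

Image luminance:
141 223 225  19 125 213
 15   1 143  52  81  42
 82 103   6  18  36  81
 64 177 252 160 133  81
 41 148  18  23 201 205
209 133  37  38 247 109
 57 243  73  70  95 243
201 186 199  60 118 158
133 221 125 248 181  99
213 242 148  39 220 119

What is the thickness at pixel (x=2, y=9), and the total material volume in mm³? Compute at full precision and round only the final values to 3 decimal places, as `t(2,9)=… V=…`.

t(2,9)=1.766 V=152.121

span = t_max - t_min = 3.02 - 0.86 = 2.160
L(2,9) = 148, L_eff = 148/255 = 0.580392
t(2,9) = 3.02 - 2.160·0.580392 = 1.766
Σt over all 10·6 pixels = 248736/2125 ≈ 117.0522353
V = pitch²·Σt = 1.14²·248736/2125 = 152.121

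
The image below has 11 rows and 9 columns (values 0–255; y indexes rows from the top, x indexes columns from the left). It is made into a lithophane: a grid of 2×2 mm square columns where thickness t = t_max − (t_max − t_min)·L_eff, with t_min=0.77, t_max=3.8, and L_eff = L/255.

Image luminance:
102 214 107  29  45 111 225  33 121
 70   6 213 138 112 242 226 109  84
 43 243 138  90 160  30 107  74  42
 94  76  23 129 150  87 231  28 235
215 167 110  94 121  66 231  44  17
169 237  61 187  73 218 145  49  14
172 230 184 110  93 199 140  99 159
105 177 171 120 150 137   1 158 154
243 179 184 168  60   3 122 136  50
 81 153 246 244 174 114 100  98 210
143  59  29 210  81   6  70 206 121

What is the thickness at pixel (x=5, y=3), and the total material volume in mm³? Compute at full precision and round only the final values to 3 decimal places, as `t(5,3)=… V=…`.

span = t_max - t_min = 3.8 - 0.77 = 3.030
L(5,3) = 87, L_eff = 87/255 = 0.341176
t(5,3) = 3.8 - 3.030·0.341176 = 2.766
Σt over all 11·9 pixels = 970933/4250 ≈ 228.4548235
V = pitch²·Σt = 2²·970933/4250 = 913.819

t(5,3)=2.766 V=913.819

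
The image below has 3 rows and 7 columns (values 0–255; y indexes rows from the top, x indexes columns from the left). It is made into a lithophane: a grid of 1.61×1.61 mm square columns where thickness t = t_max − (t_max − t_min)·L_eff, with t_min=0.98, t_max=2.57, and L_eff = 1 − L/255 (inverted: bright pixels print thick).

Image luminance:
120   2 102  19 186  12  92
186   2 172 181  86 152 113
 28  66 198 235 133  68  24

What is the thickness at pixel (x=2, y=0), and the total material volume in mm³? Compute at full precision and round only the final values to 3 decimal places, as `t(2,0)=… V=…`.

t(2,0)=1.616 V=88.531

span = t_max - t_min = 2.57 - 0.98 = 1.590
L(2,0) = 102, L_eff = 1 - 102/255 = 0.600000 (inverted)
t(2,0) = 2.57 - 1.590·0.600000 = 1.616
Σt over all 3·7 pixels = 290311/8500 ≈ 34.1542353
V = pitch²·Σt = 1.61²·290311/8500 = 88.531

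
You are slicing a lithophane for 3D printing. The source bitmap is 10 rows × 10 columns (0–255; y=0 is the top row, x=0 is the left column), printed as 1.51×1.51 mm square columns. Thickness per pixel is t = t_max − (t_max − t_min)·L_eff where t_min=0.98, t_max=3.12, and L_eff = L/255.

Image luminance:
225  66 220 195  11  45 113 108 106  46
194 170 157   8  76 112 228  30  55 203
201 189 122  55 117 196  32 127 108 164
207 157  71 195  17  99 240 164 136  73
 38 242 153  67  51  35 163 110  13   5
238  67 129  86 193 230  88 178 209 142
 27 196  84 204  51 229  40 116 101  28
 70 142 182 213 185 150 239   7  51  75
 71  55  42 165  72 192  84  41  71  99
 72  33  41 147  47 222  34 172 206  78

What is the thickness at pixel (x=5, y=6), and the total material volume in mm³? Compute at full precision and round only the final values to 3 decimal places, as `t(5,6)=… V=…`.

span = t_max - t_min = 3.12 - 0.98 = 2.140
L(5,6) = 229, L_eff = 229/255 = 0.898039
t(5,6) = 3.12 - 2.140·0.898039 = 1.198
Σt over all 10·10 pixels = 2714437/12750 ≈ 212.8970196
V = pitch²·Σt = 1.51²·2714437/12750 = 485.426

t(5,6)=1.198 V=485.426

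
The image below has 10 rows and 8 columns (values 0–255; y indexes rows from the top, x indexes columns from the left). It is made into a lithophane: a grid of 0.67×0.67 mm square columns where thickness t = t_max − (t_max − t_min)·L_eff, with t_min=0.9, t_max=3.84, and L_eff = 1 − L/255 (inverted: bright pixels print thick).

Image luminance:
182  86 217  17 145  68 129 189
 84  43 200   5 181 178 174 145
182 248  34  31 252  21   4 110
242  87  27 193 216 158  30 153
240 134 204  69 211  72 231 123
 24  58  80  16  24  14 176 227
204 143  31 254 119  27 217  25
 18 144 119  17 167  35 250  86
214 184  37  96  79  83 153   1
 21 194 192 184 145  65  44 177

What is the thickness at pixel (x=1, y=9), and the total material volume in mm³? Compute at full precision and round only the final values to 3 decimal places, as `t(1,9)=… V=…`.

t(1,9)=3.137 V=82.311

span = t_max - t_min = 3.84 - 0.9 = 2.940
L(1,9) = 194, L_eff = 1 - 194/255 = 0.239216 (inverted)
t(1,9) = 3.84 - 2.940·0.239216 = 3.137
Σt over all 10·8 pixels = 779291/4250 ≈ 183.3625882
V = pitch²·Σt = 0.67²·779291/4250 = 82.311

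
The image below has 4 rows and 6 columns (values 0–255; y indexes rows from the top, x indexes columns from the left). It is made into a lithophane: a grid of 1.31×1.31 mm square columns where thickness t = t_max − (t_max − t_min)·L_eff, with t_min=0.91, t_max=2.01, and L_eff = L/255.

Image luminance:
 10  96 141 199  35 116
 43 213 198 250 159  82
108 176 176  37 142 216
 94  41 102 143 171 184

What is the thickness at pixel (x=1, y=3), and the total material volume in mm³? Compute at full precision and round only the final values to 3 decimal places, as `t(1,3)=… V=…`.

t(1,3)=1.833 V=59.599

span = t_max - t_min = 2.01 - 0.91 = 1.100
L(1,3) = 41, L_eff = 41/255 = 0.160784
t(1,3) = 2.01 - 1.100·0.160784 = 1.833
Σt over all 4·6 pixels = 2952/85 ≈ 34.7294118
V = pitch²·Σt = 1.31²·2952/85 = 59.599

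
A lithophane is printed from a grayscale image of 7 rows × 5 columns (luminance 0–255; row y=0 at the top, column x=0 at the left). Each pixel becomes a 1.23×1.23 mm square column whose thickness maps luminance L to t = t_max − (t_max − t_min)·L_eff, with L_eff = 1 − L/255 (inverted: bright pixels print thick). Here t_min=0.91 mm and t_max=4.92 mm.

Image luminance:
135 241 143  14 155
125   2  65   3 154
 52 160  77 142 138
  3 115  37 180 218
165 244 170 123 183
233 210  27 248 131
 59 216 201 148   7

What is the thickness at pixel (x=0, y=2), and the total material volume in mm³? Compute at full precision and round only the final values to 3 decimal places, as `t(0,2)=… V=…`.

t(0,2)=1.728 V=155.817

span = t_max - t_min = 4.92 - 0.91 = 4.010
L(0,2) = 52, L_eff = 1 - 52/255 = 0.796078 (inverted)
t(0,2) = 4.92 - 4.010·0.796078 = 1.728
Σt over all 7·5 pixels = 875433/8500 ≈ 102.9921176
V = pitch²·Σt = 1.23²·875433/8500 = 155.817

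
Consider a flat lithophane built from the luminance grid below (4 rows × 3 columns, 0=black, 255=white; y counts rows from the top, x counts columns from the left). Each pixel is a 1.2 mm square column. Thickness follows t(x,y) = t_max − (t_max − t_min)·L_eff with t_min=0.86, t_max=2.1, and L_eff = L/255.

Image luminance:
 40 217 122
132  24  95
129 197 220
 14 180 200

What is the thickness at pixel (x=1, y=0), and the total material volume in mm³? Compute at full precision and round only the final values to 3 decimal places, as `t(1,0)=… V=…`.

span = t_max - t_min = 2.1 - 0.86 = 1.240
L(1,0) = 217, L_eff = 217/255 = 0.850980
t(1,0) = 2.1 - 1.240·0.850980 = 1.045
Σt over all 4·3 pixels = 22396/1275 ≈ 17.5654902
V = pitch²·Σt = 1.2²·22396/1275 = 25.294

t(1,0)=1.045 V=25.294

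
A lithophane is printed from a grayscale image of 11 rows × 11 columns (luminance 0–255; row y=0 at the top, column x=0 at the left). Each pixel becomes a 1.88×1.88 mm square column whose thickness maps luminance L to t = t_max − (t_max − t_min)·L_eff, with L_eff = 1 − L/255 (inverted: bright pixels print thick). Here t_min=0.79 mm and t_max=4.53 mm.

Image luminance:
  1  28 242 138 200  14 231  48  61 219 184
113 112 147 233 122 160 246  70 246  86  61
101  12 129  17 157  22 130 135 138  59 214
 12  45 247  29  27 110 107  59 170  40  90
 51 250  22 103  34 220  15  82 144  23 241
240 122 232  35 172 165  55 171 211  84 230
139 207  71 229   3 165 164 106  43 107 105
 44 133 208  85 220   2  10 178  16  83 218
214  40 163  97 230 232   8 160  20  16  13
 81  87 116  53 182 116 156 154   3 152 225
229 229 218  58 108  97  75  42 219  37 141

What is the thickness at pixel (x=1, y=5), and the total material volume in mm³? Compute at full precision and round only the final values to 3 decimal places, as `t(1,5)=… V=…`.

t(1,5)=2.579 V=1085.407

span = t_max - t_min = 4.53 - 0.79 = 3.740
L(1,5) = 122, L_eff = 1 - 122/255 = 0.521569 (inverted)
t(1,5) = 4.53 - 3.740·0.521569 = 2.579
Σt over all 11·11 pixels = 307.098
V = pitch²·Σt = 1.88²·307.098 = 1085.407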